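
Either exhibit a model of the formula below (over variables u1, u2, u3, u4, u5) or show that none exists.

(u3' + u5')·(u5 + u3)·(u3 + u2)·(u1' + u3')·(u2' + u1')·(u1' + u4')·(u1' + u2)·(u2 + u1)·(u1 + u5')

u1=0, u2=1, u3=1, u4=0, u5=0

Try u3 = 1.
(u5') alone gives u5 = 0.
(u1') alone gives u1 = 0.
(u2) alone gives u2 = 1.
No clause remains; u4 is free.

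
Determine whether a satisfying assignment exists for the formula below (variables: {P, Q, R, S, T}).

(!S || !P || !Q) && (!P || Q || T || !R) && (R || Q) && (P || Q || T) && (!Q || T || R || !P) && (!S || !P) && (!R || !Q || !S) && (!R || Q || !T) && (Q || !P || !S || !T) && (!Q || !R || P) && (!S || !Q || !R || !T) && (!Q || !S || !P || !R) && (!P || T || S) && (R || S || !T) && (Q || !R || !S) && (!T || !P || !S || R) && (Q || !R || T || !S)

Suppose R = true.
Suppose S = false.
Suppose Q = true.
(P) alone gives P = true.
(T) alone gives T = true.
This assignment satisfies each clause.
A satisfying assignment: P ↦ true; Q ↦ true; R ↦ true; S ↦ false; T ↦ true.

Yes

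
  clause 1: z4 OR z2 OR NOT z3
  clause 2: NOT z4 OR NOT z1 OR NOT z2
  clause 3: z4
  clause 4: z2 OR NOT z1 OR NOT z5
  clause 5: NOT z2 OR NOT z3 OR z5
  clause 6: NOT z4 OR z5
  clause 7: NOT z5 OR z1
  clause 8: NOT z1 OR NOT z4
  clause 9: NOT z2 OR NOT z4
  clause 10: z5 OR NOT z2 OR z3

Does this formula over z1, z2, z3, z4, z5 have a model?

Unsatisfiable

Unit clause (z4) forces z4 = true.
Unit clause (z5) forces z5 = true.
Unit clause (z1) forces z1 = true.
Now (NOT z1) is unsatisfied and unit — conflict.
No assignment satisfies every clause.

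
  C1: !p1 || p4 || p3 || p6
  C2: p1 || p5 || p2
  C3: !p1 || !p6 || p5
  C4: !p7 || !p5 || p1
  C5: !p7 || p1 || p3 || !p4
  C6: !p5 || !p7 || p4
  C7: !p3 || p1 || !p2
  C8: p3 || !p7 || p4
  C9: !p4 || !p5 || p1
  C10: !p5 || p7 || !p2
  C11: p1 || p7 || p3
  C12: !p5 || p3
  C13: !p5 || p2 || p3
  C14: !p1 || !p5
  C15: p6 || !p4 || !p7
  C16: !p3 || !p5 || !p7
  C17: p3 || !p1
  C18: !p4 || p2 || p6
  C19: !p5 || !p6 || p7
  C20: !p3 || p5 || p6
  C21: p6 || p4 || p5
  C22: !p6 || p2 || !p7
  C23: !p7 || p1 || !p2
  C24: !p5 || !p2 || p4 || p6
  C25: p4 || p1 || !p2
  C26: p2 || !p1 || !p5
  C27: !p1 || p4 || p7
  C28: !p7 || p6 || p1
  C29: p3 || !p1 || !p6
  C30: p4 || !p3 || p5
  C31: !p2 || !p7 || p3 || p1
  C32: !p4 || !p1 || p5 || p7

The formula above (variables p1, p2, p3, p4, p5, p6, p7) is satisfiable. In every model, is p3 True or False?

True

Suppose p3 = false.
(!p5) alone gives p5 = false.
(!p1) alone gives p1 = false.
(p2) alone gives p2 = true.
(p7) alone gives p7 = true.
That conflicts with the unit clause (!p7).
So every satisfying assignment has p3 = True.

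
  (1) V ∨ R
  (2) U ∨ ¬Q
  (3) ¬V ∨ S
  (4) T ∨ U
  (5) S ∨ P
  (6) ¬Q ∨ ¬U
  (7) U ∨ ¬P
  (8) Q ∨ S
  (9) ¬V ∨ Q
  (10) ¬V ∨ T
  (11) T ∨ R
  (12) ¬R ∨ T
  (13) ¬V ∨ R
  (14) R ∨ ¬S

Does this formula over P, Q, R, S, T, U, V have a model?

Suppose V = False.
The clause (R) is unit, so R = True.
The clause (T) is unit, so T = True.
Suppose U = True.
The clause (¬Q) is unit, so Q = False.
The clause (S) is unit, so S = True.
Every clause is now satisfied; P is unconstrained.
A satisfying assignment: P: False; Q: False; R: True; S: True; T: True; U: True; V: False.

Yes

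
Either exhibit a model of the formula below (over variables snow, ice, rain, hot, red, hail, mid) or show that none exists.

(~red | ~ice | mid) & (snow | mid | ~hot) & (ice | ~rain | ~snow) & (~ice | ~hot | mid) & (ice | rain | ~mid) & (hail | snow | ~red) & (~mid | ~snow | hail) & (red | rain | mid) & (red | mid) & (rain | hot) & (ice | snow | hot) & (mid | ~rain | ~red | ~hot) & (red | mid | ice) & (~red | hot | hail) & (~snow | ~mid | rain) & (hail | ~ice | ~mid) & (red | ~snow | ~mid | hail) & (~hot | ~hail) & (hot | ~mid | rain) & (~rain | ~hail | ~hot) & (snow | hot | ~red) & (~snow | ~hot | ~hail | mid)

snow=1, ice=0, rain=0, hot=1, red=1, hail=0, mid=0

Suppose red = 1.
Suppose ice = 0.
Suppose rain = 0.
The clause (~mid) is unit, so mid = 0.
The clause (hot) is unit, so hot = 1.
The clause (snow) is unit, so snow = 1.
The clause (~hail) is unit, so hail = 0.
Every clause now holds.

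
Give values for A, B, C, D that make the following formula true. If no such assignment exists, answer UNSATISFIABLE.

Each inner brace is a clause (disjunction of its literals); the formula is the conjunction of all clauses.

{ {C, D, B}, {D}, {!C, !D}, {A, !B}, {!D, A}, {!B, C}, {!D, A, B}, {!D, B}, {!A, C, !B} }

UNSATISFIABLE

Unit clause (D) forces D = true.
Unit clause (!C) forces C = false.
Unit clause (A) forces A = true.
Unit clause (!B) forces B = false.
Now (B) is unsatisfied and unit — conflict.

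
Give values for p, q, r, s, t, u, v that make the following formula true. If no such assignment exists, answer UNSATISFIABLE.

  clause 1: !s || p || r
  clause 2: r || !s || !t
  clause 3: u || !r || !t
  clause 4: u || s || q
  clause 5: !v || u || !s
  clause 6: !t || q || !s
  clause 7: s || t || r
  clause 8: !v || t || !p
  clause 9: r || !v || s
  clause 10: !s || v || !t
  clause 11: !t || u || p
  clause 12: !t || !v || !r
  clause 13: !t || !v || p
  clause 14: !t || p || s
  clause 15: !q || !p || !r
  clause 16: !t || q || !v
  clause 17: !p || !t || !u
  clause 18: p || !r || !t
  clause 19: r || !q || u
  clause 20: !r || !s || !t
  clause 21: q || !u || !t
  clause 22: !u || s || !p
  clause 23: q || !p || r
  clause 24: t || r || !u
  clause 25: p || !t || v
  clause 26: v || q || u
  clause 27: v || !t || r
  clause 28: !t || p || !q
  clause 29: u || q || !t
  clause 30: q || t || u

Branch on s: set s = true.
Branch on p: set p = false.
The clause (r) is unit, so r = true.
The clause (!t) is unit, so t = false.
Branch on v: set v = true.
The clause (u) is unit, so u = true.
Every clause is now satisfied; q is unconstrained.

p: false,  q: false,  r: true,  s: true,  t: false,  u: true,  v: true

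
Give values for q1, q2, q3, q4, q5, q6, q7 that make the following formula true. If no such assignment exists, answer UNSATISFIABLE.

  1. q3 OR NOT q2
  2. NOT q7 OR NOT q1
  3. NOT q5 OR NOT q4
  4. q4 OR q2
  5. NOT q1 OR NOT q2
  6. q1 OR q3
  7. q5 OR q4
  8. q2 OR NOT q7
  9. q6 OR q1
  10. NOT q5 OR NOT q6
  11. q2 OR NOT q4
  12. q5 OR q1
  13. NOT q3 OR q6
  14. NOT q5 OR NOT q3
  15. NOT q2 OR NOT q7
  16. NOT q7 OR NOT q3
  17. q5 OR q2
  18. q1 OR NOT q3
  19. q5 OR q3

Branch on q3: set q3 = true.
Unit clause (q6) forces q6 = true.
Unit clause (NOT q5) forces q5 = false.
Unit clause (q4) forces q4 = true.
Unit clause (q2) forces q2 = true.
Unit clause (NOT q1) forces q1 = false.
Now (q1) is unsatisfied and unit — conflict.
Backtrack on q3: now try q3 = false.
Unit clause (NOT q2) forces q2 = false.
Unit clause (q4) forces q4 = true.
Now (NOT q4) is unsatisfied and unit — conflict.
Neither q3 = true nor q3 = false works.

UNSATISFIABLE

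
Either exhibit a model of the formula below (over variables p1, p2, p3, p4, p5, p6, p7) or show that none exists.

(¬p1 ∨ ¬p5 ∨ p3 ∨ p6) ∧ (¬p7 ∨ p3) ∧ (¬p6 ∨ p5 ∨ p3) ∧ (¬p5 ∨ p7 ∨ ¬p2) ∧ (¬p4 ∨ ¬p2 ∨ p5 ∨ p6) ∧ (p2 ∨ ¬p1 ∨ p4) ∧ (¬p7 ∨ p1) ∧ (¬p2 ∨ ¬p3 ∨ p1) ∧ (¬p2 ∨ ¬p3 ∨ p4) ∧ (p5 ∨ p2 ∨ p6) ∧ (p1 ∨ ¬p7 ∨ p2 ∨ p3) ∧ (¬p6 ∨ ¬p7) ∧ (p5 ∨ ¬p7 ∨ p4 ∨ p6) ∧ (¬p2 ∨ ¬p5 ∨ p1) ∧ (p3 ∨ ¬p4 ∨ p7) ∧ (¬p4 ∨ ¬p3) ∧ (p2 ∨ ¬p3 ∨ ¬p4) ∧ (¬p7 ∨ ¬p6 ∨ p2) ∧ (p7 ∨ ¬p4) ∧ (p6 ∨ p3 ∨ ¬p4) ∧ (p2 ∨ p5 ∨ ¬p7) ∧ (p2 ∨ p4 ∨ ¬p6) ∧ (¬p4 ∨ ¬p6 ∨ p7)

Case p7 = False:
From the singleton clause (¬p4), p4 = False.
Case p5 = True:
From the singleton clause (¬p2), p2 = False.
From the singleton clause (¬p1), p1 = False.
From the singleton clause (¬p6), p6 = False.
No clause remains; p3 is free.

p1 ↦ False,  p2 ↦ False,  p3 ↦ False,  p4 ↦ False,  p5 ↦ True,  p6 ↦ False,  p7 ↦ False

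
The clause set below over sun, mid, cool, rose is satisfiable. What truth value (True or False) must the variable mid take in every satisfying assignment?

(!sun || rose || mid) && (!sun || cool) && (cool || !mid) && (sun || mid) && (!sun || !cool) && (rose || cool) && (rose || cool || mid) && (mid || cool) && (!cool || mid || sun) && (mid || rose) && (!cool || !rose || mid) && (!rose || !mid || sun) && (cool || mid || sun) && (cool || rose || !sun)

Suppose mid = false.
(sun) alone gives sun = true.
(rose) alone gives rose = true.
(cool) alone gives cool = true.
That conflicts with the unit clause (!cool).
So every satisfying assignment has mid = True.

True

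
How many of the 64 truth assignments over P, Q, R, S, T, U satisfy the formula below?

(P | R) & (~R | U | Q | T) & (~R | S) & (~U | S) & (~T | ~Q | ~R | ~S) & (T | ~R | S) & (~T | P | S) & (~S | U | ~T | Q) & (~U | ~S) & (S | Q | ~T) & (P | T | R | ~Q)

There are 2^6 = 64 truth assignments over (P, Q, R, S, T, U).
Split on R. With R = 1, the clauses containing R are satisfied and ~R drops from the rest; 2 of the 2^5 = 32 assignments to the other variables satisfy what remains.
With R = 0, by the same count on the reduced clause set, 6 assignments work.
Total: 2 + 6 = 8.

8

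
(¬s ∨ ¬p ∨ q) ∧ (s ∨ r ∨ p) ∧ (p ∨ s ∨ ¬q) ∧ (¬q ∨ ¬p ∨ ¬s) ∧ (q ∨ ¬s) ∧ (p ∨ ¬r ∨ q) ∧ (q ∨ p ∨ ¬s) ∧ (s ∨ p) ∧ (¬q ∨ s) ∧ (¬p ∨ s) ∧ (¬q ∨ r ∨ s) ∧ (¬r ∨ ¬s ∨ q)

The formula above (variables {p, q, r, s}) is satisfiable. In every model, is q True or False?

True

Suppose q = False.
The clause (¬s) is unit, so s = False.
The clause (p) is unit, so p = True.
Now (¬p) is unsatisfied and unit — conflict.
So every satisfying assignment has q = True.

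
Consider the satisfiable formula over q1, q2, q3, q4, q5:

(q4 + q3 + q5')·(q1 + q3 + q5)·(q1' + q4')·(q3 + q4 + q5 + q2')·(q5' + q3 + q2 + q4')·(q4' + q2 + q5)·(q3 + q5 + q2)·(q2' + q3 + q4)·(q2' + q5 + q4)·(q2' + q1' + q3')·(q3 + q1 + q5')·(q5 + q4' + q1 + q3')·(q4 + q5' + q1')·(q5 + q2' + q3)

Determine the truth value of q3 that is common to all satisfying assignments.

Suppose q3 = 0.
Suppose q4 = 1.
The clause (q1') is unit, so q1 = 0.
The clause (q5) is unit, so q5 = 1.
That conflicts with the unit clause (q5').
Backtrack on q4: now try q4 = 0.
The clause (q5') is unit, so q5 = 0.
The clause (q1) is unit, so q1 = 1.
The clause (q2') is unit, so q2 = 0.
That conflicts with the unit clause (q2).
Both values of q4 lead to a conflict.
So every satisfying assignment has q3 = True.

True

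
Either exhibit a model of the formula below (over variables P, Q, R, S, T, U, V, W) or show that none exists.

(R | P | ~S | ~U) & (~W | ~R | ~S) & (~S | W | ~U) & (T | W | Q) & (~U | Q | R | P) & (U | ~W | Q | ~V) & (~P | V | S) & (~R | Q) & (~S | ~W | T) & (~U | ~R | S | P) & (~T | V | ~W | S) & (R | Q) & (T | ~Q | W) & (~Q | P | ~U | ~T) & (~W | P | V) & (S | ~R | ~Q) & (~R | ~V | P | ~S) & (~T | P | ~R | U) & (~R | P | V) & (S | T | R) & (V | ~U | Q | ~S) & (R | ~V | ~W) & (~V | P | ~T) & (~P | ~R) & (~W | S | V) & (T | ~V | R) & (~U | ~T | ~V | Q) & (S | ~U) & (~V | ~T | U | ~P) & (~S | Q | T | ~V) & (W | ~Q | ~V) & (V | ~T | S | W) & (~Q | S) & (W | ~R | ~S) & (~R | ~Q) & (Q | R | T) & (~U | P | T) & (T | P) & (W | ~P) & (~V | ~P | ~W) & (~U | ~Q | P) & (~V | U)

P: 1, Q: 1, R: 0, S: 1, T: 1, U: 1, V: 0, W: 1

Case R = 0:
The clause (Q) is unit, so Q = 1.
The clause (S) is unit, so S = 1.
Case P = 1:
The clause (W) is unit, so W = 1.
The clause (T) is unit, so T = 1.
The clause (~V) is unit, so V = 0.
Every clause is now satisfied; U is unconstrained.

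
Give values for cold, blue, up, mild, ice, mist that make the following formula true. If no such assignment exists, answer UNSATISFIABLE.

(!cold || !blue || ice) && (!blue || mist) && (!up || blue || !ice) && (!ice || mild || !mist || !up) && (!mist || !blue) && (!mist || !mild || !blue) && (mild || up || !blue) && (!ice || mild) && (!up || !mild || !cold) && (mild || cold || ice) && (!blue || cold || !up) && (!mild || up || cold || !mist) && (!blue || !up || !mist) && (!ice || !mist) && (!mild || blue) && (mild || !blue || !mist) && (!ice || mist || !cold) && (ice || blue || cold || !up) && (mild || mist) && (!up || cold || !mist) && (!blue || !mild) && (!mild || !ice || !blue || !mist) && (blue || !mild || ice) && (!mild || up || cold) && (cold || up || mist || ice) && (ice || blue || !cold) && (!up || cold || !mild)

Suppose blue = false.
(!mild) alone gives mild = false.
(!ice) alone gives ice = false.
(cold) alone gives cold = true.
Now (!cold) is unsatisfied and unit — conflict.
Undo blue and try blue = true.
(mist) alone gives mist = true.
Now (!mist) is unsatisfied and unit — conflict.
Neither blue = true nor blue = false works.

UNSATISFIABLE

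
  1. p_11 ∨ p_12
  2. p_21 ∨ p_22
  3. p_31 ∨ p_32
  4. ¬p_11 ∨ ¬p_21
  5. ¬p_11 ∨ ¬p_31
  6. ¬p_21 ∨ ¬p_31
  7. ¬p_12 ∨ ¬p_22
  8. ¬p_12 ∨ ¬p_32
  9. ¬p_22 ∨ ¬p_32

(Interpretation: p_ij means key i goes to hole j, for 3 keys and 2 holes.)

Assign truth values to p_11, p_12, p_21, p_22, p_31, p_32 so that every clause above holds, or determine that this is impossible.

Suppose p_11 = True.
(¬p_21) alone gives p_21 = False.
(p_22) alone gives p_22 = True.
(¬p_31) alone gives p_31 = False.
(p_32) alone gives p_32 = True.
That conflicts with the unit clause (¬p_32).
Undo p_11 and try p_11 = False.
(p_12) alone gives p_12 = True.
(¬p_22) alone gives p_22 = False.
(p_21) alone gives p_21 = True.
(¬p_31) alone gives p_31 = False.
(p_32) alone gives p_32 = True.
That conflicts with the unit clause (¬p_32).
Neither p_11 = True nor p_11 = False works.

UNSATISFIABLE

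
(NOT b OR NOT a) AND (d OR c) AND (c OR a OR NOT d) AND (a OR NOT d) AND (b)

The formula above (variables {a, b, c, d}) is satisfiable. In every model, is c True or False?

Suppose c = false.
(d) alone gives d = true.
(a) alone gives a = true.
(NOT b) alone gives b = false.
Now (b) is unsatisfied and unit — conflict.
So every satisfying assignment has c = True.

True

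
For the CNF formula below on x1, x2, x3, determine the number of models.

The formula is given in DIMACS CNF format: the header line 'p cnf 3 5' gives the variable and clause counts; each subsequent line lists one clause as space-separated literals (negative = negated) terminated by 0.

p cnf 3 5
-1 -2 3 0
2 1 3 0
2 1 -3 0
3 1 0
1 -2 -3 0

3

There are 2^3 = 8 truth assignments over (x1, x2, x3).
Check each against the 5 clauses (columns in the order x1, x2, x3):
  F F F  ✗ fails (x2 ∨ x1 ∨ x3)
  F F T  ✗ fails (x2 ∨ x1 ∨ ¬x3)
  F T F  ✗ fails (x3 ∨ x1)
  F T T  ✗ fails (x1 ∨ ¬x2 ∨ ¬x3)
  T F F  ✓ satisfies all
  T F T  ✓ satisfies all
  T T F  ✗ fails (¬x1 ∨ ¬x2 ∨ x3)
  T T T  ✓ satisfies all
3 of the 8 rows are models.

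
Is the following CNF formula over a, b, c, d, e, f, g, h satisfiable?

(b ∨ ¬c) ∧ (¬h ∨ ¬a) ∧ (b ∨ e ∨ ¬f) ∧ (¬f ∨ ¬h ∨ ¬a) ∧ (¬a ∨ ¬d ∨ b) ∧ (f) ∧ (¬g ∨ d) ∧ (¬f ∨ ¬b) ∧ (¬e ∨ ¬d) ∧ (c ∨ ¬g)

Yes

From the singleton clause (f), f = True.
From the singleton clause (¬b), b = False.
From the singleton clause (¬c), c = False.
From the singleton clause (e), e = True.
From the singleton clause (¬d), d = False.
From the singleton clause (¬g), g = False.
Suppose h = False.
All clauses hold; a can take either value.
A satisfying assignment: a ↦ True; b ↦ False; c ↦ False; d ↦ False; e ↦ True; f ↦ True; g ↦ False; h ↦ False.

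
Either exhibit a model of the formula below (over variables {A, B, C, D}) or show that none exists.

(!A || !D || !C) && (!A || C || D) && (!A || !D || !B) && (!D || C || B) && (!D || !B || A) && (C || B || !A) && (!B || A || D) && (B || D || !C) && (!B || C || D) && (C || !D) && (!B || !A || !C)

A: false,  B: false,  C: false,  D: false

Case C = false:
Unit clause (!D) forces D = false.
Unit clause (!A) forces A = false.
Unit clause (!B) forces B = false.
All clauses are satisfied.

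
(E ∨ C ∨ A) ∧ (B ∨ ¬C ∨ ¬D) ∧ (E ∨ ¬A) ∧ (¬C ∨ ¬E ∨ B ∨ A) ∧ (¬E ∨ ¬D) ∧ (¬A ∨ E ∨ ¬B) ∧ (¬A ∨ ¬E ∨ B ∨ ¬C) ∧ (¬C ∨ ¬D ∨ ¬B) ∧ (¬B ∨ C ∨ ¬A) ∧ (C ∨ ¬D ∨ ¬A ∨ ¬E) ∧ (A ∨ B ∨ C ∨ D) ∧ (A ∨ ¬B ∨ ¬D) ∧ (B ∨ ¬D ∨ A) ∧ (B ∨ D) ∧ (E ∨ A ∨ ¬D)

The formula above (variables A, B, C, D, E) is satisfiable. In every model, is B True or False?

True

Suppose B = False.
From the singleton clause (D), D = True.
From the singleton clause (¬C), C = False.
From the singleton clause (¬E), E = False.
From the singleton clause (A), A = True.
But (¬A) is also a unit clause — contradiction.
So every satisfying assignment has B = True.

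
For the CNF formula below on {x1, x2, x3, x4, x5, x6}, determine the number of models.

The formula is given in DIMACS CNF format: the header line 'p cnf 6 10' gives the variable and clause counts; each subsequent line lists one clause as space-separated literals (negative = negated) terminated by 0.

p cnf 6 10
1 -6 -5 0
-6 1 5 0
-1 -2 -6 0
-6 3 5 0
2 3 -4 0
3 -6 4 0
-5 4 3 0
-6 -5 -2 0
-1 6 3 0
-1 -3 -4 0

18

There are 2^6 = 64 truth assignments over (x1, x2, x3, x4, x5, x6).
Split on x1. With x1 = True, the clauses containing x1 are satisfied and ¬x1 drops from the rest; 6 of the 2^5 = 32 assignments to the other variables satisfy what remains.
With x1 = False, by the same count on the reduced clause set, 12 assignments work.
(One model: x1=F, x2=F, x3=F, x4=F, x5=F, x6=F.)
Total: 6 + 12 = 18.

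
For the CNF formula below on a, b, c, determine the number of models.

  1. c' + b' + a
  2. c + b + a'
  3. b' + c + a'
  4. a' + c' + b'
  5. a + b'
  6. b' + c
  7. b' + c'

3

There are 2^3 = 8 truth assignments over (a, b, c).
Check each against the 7 clauses (columns in the order a, b, c):
  F F F  ✓ satisfies all
  F F T  ✓ satisfies all
  F T F  ✗ fails (a + b')
  F T T  ✗ fails (c' + b' + a)
  T F F  ✗ fails (c + b + a')
  T F T  ✓ satisfies all
  T T F  ✗ fails (b' + c + a')
  T T T  ✗ fails (a' + c' + b')
3 of the 8 rows are models.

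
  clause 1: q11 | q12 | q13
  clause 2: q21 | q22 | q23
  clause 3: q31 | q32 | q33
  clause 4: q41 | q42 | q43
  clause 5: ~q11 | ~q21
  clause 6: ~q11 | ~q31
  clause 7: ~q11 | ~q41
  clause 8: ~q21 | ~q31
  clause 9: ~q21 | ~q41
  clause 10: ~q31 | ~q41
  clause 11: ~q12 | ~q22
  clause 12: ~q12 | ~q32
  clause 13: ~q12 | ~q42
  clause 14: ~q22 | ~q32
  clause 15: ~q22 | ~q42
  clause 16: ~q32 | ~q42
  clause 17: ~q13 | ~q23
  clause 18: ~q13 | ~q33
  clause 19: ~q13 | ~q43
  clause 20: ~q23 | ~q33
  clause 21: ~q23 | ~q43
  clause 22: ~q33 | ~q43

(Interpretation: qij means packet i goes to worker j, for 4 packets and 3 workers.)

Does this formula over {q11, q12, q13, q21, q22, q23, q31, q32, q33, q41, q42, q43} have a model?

Unsatisfiable

Branch on q11: set q11 = 0.
Branch on q12: set q12 = 1.
From the singleton clause (~q22), q22 = 0.
From the singleton clause (~q32), q32 = 0.
From the singleton clause (~q42), q42 = 0.
Branch on q21: set q21 = 1.
From the singleton clause (~q31), q31 = 0.
From the singleton clause (q33), q33 = 1.
From the singleton clause (~q41), q41 = 0.
From the singleton clause (q43), q43 = 1.
That conflicts with the unit clause (~q43).
That branch fails; take q21 = 0 instead.
From the singleton clause (q23), q23 = 1.
From the singleton clause (~q13), q13 = 0.
From the singleton clause (~q33), q33 = 0.
From the singleton clause (q31), q31 = 1.
From the singleton clause (~q41), q41 = 0.
From the singleton clause (q43), q43 = 1.
That conflicts with the unit clause (~q43).
Either choice for q21 ends in contradiction.
That branch fails; take q12 = 0 instead.
From the singleton clause (q13), q13 = 1.
From the singleton clause (~q23), q23 = 0.
From the singleton clause (~q33), q33 = 0.
From the singleton clause (~q43), q43 = 0.
Branch on q21: set q21 = 1.
From the singleton clause (~q31), q31 = 0.
From the singleton clause (q32), q32 = 1.
From the singleton clause (~q41), q41 = 0.
From the singleton clause (q42), q42 = 1.
That conflicts with the unit clause (~q42).
That branch fails; take q21 = 0 instead.
From the singleton clause (q22), q22 = 1.
From the singleton clause (~q32), q32 = 0.
From the singleton clause (q31), q31 = 1.
From the singleton clause (~q41), q41 = 0.
From the singleton clause (q42), q42 = 1.
That conflicts with the unit clause (~q42).
Either choice for q21 ends in contradiction.
Either choice for q12 ends in contradiction.
That branch fails; take q11 = 1 instead.
From the singleton clause (~q21), q21 = 0.
From the singleton clause (~q31), q31 = 0.
From the singleton clause (~q41), q41 = 0.
Branch on q22: set q22 = 1.
From the singleton clause (~q12), q12 = 0.
From the singleton clause (~q32), q32 = 0.
From the singleton clause (q33), q33 = 1.
From the singleton clause (~q42), q42 = 0.
From the singleton clause (q43), q43 = 1.
That conflicts with the unit clause (~q43).
That branch fails; take q22 = 0 instead.
From the singleton clause (q23), q23 = 1.
From the singleton clause (~q13), q13 = 0.
From the singleton clause (~q33), q33 = 0.
From the singleton clause (q32), q32 = 1.
From the singleton clause (~q12), q12 = 0.
From the singleton clause (~q42), q42 = 0.
From the singleton clause (q43), q43 = 1.
That conflicts with the unit clause (~q43).
Either choice for q22 ends in contradiction.
Either choice for q11 ends in contradiction.
No assignment satisfies every clause.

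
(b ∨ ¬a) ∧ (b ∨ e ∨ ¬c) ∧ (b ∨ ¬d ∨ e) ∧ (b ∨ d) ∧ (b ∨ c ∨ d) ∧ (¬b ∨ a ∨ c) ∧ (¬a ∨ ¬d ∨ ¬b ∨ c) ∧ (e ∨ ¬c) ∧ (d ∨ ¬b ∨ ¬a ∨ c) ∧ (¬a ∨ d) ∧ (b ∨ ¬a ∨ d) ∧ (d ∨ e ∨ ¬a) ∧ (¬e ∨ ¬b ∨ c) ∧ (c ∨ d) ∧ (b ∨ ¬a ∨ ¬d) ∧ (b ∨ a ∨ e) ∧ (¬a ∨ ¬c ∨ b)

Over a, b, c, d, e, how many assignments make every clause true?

There are 2^5 = 32 truth assignments over (a, b, c, d, e).
Split on d. With d = True, the clauses containing d are satisfied and ¬d drops from the rest; 4 of the 2^4 = 16 assignments to the other variables satisfy what remains.
With d = False, by the same count on the reduced clause set, 1 assignment works.
(One model: a=F, b=F, c=F, d=T, e=T.)
Total: 4 + 1 = 5.

5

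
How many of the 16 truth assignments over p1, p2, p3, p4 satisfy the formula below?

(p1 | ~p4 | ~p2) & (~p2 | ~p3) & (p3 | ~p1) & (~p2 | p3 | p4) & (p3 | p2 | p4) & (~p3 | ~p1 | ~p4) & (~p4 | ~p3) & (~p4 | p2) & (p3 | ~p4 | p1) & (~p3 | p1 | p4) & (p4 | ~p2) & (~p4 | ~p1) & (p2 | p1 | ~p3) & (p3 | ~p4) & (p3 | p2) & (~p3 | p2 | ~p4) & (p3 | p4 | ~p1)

There are 2^4 = 16 truth assignments over (p1, p2, p3, p4).
Check each against the 17 clauses (columns in the order p1, p2, p3, p4):
  F F F F  ✗ fails (p3 | p2 | p4)
  F F F T  ✗ fails (~p4 | p2)
  F F T F  ✗ fails (~p3 | p1 | p4)
  F F T T  ✗ fails (~p4 | ~p3)
  F T F F  ✗ fails (~p2 | p3 | p4)
  F T F T  ✗ fails (p1 | ~p4 | ~p2)
  F T T F  ✗ fails (~p2 | ~p3)
  F T T T  ✗ fails (p1 | ~p4 | ~p2)
  T F F F  ✗ fails (p3 | ~p1)
  T F F T  ✗ fails (p3 | ~p1)
  T F T F  ✓ satisfies all
  T F T T  ✗ fails (~p3 | ~p1 | ~p4)
  T T F F  ✗ fails (p3 | ~p1)
  T T F T  ✗ fails (p3 | ~p1)
  T T T F  ✗ fails (~p2 | ~p3)
  T T T T  ✗ fails (~p2 | ~p3)
1 of the 16 rows is a model.

1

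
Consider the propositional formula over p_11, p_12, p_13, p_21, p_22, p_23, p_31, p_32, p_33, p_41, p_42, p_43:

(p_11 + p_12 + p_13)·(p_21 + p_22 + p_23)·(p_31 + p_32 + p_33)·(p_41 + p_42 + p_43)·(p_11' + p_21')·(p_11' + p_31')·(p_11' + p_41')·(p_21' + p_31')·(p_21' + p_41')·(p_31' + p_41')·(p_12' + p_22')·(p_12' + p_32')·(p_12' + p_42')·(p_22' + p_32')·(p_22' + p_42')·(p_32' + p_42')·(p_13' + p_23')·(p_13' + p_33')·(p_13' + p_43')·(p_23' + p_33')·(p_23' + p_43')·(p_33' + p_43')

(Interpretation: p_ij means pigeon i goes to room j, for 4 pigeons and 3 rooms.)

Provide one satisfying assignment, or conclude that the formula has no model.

Suppose p_11 = 0.
Suppose p_12 = 1.
From the singleton clause (p_22'), p_22 = 0.
From the singleton clause (p_32'), p_32 = 0.
From the singleton clause (p_42'), p_42 = 0.
Suppose p_21 = 1.
From the singleton clause (p_31'), p_31 = 0.
From the singleton clause (p_33), p_33 = 1.
From the singleton clause (p_41'), p_41 = 0.
From the singleton clause (p_43), p_43 = 1.
Now (p_43') is unsatisfied and unit — conflict.
That branch fails; take p_21 = 0 instead.
From the singleton clause (p_23), p_23 = 1.
From the singleton clause (p_13'), p_13 = 0.
From the singleton clause (p_33'), p_33 = 0.
From the singleton clause (p_31), p_31 = 1.
From the singleton clause (p_41'), p_41 = 0.
From the singleton clause (p_43), p_43 = 1.
Now (p_43') is unsatisfied and unit — conflict.
Either choice for p_21 ends in contradiction.
That branch fails; take p_12 = 0 instead.
From the singleton clause (p_13), p_13 = 1.
From the singleton clause (p_23'), p_23 = 0.
From the singleton clause (p_33'), p_33 = 0.
From the singleton clause (p_43'), p_43 = 0.
Suppose p_21 = 1.
From the singleton clause (p_31'), p_31 = 0.
From the singleton clause (p_32), p_32 = 1.
From the singleton clause (p_41'), p_41 = 0.
From the singleton clause (p_42), p_42 = 1.
Now (p_42') is unsatisfied and unit — conflict.
That branch fails; take p_21 = 0 instead.
From the singleton clause (p_22), p_22 = 1.
From the singleton clause (p_32'), p_32 = 0.
From the singleton clause (p_31), p_31 = 1.
From the singleton clause (p_41'), p_41 = 0.
From the singleton clause (p_42), p_42 = 1.
Now (p_42') is unsatisfied and unit — conflict.
Either choice for p_21 ends in contradiction.
Either choice for p_12 ends in contradiction.
That branch fails; take p_11 = 1 instead.
From the singleton clause (p_21'), p_21 = 0.
From the singleton clause (p_31'), p_31 = 0.
From the singleton clause (p_41'), p_41 = 0.
Suppose p_22 = 1.
From the singleton clause (p_12'), p_12 = 0.
From the singleton clause (p_32'), p_32 = 0.
From the singleton clause (p_33), p_33 = 1.
From the singleton clause (p_42'), p_42 = 0.
From the singleton clause (p_43), p_43 = 1.
Now (p_43') is unsatisfied and unit — conflict.
That branch fails; take p_22 = 0 instead.
From the singleton clause (p_23), p_23 = 1.
From the singleton clause (p_13'), p_13 = 0.
From the singleton clause (p_33'), p_33 = 0.
From the singleton clause (p_32), p_32 = 1.
From the singleton clause (p_12'), p_12 = 0.
From the singleton clause (p_42'), p_42 = 0.
From the singleton clause (p_43), p_43 = 1.
Now (p_43') is unsatisfied and unit — conflict.
Either choice for p_22 ends in contradiction.
Either choice for p_11 ends in contradiction.

UNSATISFIABLE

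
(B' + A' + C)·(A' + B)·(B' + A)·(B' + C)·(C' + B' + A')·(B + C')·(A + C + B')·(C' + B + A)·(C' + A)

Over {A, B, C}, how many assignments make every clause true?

1

There are 2^3 = 8 truth assignments over (A, B, C).
Split on C. With C = 1, the clauses containing C are satisfied and C' drops from the rest; 0 of the 2^2 = 4 assignments to the other variables satisfy what remains.
With C = 0, by the same count on the reduced clause set, 1 assignment works.
(One model: A=F, B=F, C=F.)
Total: 0 + 1 = 1.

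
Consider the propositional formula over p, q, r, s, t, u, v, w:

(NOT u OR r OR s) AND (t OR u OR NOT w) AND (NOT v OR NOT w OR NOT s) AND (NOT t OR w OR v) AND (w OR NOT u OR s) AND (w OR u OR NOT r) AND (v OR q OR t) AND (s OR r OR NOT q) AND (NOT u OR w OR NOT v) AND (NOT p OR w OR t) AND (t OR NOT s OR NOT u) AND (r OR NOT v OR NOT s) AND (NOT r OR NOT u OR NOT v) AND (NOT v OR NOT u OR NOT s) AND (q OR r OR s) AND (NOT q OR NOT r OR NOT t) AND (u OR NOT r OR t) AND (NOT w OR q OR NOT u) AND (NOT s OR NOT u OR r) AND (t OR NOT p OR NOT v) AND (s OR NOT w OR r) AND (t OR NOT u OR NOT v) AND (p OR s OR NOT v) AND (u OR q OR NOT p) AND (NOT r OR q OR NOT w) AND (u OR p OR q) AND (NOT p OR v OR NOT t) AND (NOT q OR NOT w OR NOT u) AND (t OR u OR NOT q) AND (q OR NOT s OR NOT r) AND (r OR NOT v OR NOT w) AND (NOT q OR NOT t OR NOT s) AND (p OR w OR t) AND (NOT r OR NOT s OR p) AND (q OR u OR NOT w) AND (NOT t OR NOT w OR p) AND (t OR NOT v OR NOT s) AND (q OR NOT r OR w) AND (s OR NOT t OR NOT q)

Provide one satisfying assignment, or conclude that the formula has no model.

UNSATISFIABLE

Case u = false:
Case t = true:
Case w = true:
(q) alone gives q = true.
(NOT r) alone gives r = false.
(s) alone gives s = true.
Now (NOT s) is unsatisfied and unit — conflict.
So w must be the other value — set w = false.
(v) alone gives v = true.
(NOT r) alone gives r = false.
(NOT s) alone gives s = false.
(NOT q) alone gives q = false.
Now (q) is unsatisfied and unit — conflict.
Neither w = true nor w = false works.
So t must be the other value — set t = false.
(NOT w) alone gives w = false.
(NOT r) alone gives r = false.
(NOT p) alone gives p = false.
Now (p) is unsatisfied and unit — conflict.
Neither t = true nor t = false works.
So u must be the other value — set u = true.
Case r = true:
(NOT v) alone gives v = false.
Case t = false:
(q) alone gives q = true.
(NOT s) alone gives s = false.
(w) alone gives w = true.
Now (NOT w) is unsatisfied and unit — conflict.
So t must be the other value — set t = true.
(w) alone gives w = true.
(NOT q) alone gives q = false.
Now (q) is unsatisfied and unit — conflict.
Neither t = true nor t = false works.
So r must be the other value — set r = false.
(s) alone gives s = true.
Now (NOT s) is unsatisfied and unit — conflict.
Neither r = true nor r = false works.
Neither u = true nor u = false works.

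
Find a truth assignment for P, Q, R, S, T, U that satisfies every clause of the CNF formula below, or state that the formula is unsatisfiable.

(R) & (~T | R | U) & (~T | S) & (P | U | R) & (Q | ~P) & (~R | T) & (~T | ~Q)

P ↦ 0, Q ↦ 0, R ↦ 1, S ↦ 1, T ↦ 1, U ↦ 1

Unit clause (R) forces R = 1.
Unit clause (T) forces T = 1.
Unit clause (S) forces S = 1.
Unit clause (~Q) forces Q = 0.
Unit clause (~P) forces P = 0.
No clause remains; U is free.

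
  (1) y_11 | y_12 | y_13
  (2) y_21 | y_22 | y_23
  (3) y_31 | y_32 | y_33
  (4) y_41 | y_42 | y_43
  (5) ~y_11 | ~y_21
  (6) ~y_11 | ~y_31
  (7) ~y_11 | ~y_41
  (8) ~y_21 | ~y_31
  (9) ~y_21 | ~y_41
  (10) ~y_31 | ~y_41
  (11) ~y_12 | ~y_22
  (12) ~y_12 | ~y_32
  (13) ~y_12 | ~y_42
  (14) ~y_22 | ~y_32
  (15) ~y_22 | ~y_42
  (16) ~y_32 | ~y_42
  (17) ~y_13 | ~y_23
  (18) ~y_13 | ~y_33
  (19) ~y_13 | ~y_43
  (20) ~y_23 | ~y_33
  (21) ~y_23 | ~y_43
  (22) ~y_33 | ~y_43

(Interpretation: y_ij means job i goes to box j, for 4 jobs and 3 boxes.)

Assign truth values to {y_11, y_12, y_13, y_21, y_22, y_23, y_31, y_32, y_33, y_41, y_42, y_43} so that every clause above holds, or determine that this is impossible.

Try y_11 = 0.
Try y_12 = 1.
The clause (~y_22) is unit, so y_22 = 0.
The clause (~y_32) is unit, so y_32 = 0.
The clause (~y_42) is unit, so y_42 = 0.
Try y_21 = 1.
The clause (~y_31) is unit, so y_31 = 0.
The clause (y_33) is unit, so y_33 = 1.
The clause (~y_41) is unit, so y_41 = 0.
The clause (y_43) is unit, so y_43 = 1.
Now (~y_43) is unsatisfied and unit — conflict.
Undo y_21 and try y_21 = 0.
The clause (y_23) is unit, so y_23 = 1.
The clause (~y_13) is unit, so y_13 = 0.
The clause (~y_33) is unit, so y_33 = 0.
The clause (y_31) is unit, so y_31 = 1.
The clause (~y_41) is unit, so y_41 = 0.
The clause (y_43) is unit, so y_43 = 1.
Now (~y_43) is unsatisfied and unit — conflict.
Either choice for y_21 ends in contradiction.
Undo y_12 and try y_12 = 0.
The clause (y_13) is unit, so y_13 = 1.
The clause (~y_23) is unit, so y_23 = 0.
The clause (~y_33) is unit, so y_33 = 0.
The clause (~y_43) is unit, so y_43 = 0.
Try y_21 = 1.
The clause (~y_31) is unit, so y_31 = 0.
The clause (y_32) is unit, so y_32 = 1.
The clause (~y_41) is unit, so y_41 = 0.
The clause (y_42) is unit, so y_42 = 1.
Now (~y_42) is unsatisfied and unit — conflict.
Undo y_21 and try y_21 = 0.
The clause (y_22) is unit, so y_22 = 1.
The clause (~y_32) is unit, so y_32 = 0.
The clause (y_31) is unit, so y_31 = 1.
The clause (~y_41) is unit, so y_41 = 0.
The clause (y_42) is unit, so y_42 = 1.
Now (~y_42) is unsatisfied and unit — conflict.
Either choice for y_21 ends in contradiction.
Either choice for y_12 ends in contradiction.
Undo y_11 and try y_11 = 1.
The clause (~y_21) is unit, so y_21 = 0.
The clause (~y_31) is unit, so y_31 = 0.
The clause (~y_41) is unit, so y_41 = 0.
Try y_22 = 1.
The clause (~y_12) is unit, so y_12 = 0.
The clause (~y_32) is unit, so y_32 = 0.
The clause (y_33) is unit, so y_33 = 1.
The clause (~y_42) is unit, so y_42 = 0.
The clause (y_43) is unit, so y_43 = 1.
Now (~y_43) is unsatisfied and unit — conflict.
Undo y_22 and try y_22 = 0.
The clause (y_23) is unit, so y_23 = 1.
The clause (~y_13) is unit, so y_13 = 0.
The clause (~y_33) is unit, so y_33 = 0.
The clause (y_32) is unit, so y_32 = 1.
The clause (~y_12) is unit, so y_12 = 0.
The clause (~y_42) is unit, so y_42 = 0.
The clause (y_43) is unit, so y_43 = 1.
Now (~y_43) is unsatisfied and unit — conflict.
Either choice for y_22 ends in contradiction.
Either choice for y_11 ends in contradiction.

UNSATISFIABLE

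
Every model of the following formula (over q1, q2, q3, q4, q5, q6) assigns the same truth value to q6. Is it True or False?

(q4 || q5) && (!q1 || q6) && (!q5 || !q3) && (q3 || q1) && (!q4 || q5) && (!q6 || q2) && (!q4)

True

Suppose q6 = false.
From the singleton clause (!q1), q1 = false.
From the singleton clause (q3), q3 = true.
From the singleton clause (!q5), q5 = false.
From the singleton clause (q4), q4 = true.
That conflicts with the unit clause (!q4).
So every satisfying assignment has q6 = True.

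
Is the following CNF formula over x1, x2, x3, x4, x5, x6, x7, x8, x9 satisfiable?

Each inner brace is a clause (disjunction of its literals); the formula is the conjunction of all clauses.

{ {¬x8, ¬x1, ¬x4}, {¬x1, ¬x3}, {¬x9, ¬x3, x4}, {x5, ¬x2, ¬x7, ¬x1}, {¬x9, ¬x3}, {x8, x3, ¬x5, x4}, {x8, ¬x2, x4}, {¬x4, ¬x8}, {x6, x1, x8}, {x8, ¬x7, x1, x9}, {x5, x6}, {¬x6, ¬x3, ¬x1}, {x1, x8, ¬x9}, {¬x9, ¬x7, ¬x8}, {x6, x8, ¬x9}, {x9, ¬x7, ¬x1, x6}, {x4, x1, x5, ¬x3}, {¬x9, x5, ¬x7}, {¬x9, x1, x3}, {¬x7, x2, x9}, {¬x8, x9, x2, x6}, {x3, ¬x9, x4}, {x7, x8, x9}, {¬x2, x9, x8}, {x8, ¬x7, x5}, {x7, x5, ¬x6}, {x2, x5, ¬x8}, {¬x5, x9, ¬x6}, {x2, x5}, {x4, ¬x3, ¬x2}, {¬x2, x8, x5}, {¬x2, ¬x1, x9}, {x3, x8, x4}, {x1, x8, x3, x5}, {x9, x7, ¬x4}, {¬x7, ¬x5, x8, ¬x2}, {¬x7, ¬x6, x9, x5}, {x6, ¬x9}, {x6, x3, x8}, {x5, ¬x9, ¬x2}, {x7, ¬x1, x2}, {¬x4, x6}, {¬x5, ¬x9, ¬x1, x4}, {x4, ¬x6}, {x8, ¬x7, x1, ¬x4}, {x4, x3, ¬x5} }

Suppose x1 = True.
Unit clause (¬x3) forces x3 = False.
Suppose x8 = False.
Unit clause (x4) forces x4 = True.
Unit clause (x6) forces x6 = True.
Suppose x7 = False.
Unit clause (x9) forces x9 = True.
Unit clause (x5) forces x5 = True.
Unit clause (x2) forces x2 = True.
This assignment satisfies each clause.
A satisfying assignment: x1=True,  x2=True,  x3=False,  x4=True,  x5=True,  x6=True,  x7=False,  x8=False,  x9=True.

Yes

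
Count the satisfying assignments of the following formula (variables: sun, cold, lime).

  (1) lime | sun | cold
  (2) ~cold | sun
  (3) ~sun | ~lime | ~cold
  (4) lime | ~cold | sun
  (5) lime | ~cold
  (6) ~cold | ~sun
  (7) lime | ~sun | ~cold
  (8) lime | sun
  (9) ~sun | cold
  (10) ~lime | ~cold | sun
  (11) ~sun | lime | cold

There are 2^3 = 8 truth assignments over (sun, cold, lime).
Check each against the 11 clauses (columns in the order sun, cold, lime):
  F F F  ✗ fails (lime | sun | cold)
  F F T  ✓ satisfies all
  F T F  ✗ fails (~cold | sun)
  F T T  ✗ fails (~cold | sun)
  T F F  ✗ fails (~sun | cold)
  T F T  ✗ fails (~sun | cold)
  T T F  ✗ fails (lime | ~cold)
  T T T  ✗ fails (~sun | ~lime | ~cold)
1 of the 8 rows is a model.

1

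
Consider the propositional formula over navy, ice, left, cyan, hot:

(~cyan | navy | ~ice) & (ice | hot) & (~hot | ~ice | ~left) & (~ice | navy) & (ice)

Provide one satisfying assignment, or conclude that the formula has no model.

navy ↦ 1; ice ↦ 1; left ↦ 1; cyan ↦ 1; hot ↦ 0

The clause (ice) is unit, so ice = 1.
The clause (navy) is unit, so navy = 1.
Suppose hot = 0.
All clauses hold; left, cyan can take either value.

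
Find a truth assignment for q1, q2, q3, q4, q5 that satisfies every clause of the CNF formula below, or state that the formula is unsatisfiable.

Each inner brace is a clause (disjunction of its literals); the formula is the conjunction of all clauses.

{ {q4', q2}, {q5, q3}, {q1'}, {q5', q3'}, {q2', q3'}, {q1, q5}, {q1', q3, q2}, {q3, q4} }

q1: 0, q2: 1, q3: 0, q4: 1, q5: 1

From the singleton clause (q1'), q1 = 0.
From the singleton clause (q5), q5 = 1.
From the singleton clause (q3'), q3 = 0.
From the singleton clause (q4), q4 = 1.
From the singleton clause (q2), q2 = 1.
All clauses are satisfied.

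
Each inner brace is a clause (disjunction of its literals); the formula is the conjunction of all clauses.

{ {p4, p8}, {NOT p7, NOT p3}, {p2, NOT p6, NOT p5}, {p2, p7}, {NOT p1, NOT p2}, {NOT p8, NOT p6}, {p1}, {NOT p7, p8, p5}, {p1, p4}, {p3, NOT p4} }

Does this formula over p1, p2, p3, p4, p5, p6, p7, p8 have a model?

Yes, satisfiable

From the singleton clause (p1), p1 = true.
From the singleton clause (NOT p2), p2 = false.
From the singleton clause (p7), p7 = true.
From the singleton clause (NOT p3), p3 = false.
From the singleton clause (NOT p4), p4 = false.
From the singleton clause (p8), p8 = true.
From the singleton clause (NOT p6), p6 = false.
All clauses hold; p5 can take either value.
A satisfying assignment: p1=true, p2=false, p3=false, p4=false, p5=true, p6=false, p7=true, p8=true.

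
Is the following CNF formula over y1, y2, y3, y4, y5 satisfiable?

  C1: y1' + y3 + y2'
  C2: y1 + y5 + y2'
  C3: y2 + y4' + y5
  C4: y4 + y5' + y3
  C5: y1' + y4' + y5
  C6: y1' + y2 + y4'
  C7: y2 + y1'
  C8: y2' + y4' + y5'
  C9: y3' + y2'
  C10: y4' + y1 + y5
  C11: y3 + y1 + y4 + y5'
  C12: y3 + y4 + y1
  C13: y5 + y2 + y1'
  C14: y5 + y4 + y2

Branch on y2: set y2 = 0.
Unit clause (y1') forces y1 = 0.
Branch on y4: set y4 = 1.
Unit clause (y5) forces y5 = 1.
No clause remains; y3 is free.
A satisfying assignment: y1: 0, y2: 0, y3: 0, y4: 1, y5: 1.

Yes, satisfiable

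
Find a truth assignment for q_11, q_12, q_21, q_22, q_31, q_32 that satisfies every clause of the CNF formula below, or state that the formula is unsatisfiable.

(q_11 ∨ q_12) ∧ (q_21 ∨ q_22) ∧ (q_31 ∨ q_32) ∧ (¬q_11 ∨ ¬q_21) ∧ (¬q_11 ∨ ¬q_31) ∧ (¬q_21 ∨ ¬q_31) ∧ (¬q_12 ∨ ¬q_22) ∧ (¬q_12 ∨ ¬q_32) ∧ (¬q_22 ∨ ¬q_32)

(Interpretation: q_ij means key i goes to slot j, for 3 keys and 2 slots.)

Case q_11 = True:
The clause (¬q_21) is unit, so q_21 = False.
The clause (q_22) is unit, so q_22 = True.
The clause (¬q_31) is unit, so q_31 = False.
The clause (q_32) is unit, so q_32 = True.
That conflicts with the unit clause (¬q_32).
That branch fails; take q_11 = False instead.
The clause (q_12) is unit, so q_12 = True.
The clause (¬q_22) is unit, so q_22 = False.
The clause (q_21) is unit, so q_21 = True.
The clause (¬q_31) is unit, so q_31 = False.
The clause (q_32) is unit, so q_32 = True.
That conflicts with the unit clause (¬q_32).
Neither q_11 = True nor q_11 = False works.

UNSATISFIABLE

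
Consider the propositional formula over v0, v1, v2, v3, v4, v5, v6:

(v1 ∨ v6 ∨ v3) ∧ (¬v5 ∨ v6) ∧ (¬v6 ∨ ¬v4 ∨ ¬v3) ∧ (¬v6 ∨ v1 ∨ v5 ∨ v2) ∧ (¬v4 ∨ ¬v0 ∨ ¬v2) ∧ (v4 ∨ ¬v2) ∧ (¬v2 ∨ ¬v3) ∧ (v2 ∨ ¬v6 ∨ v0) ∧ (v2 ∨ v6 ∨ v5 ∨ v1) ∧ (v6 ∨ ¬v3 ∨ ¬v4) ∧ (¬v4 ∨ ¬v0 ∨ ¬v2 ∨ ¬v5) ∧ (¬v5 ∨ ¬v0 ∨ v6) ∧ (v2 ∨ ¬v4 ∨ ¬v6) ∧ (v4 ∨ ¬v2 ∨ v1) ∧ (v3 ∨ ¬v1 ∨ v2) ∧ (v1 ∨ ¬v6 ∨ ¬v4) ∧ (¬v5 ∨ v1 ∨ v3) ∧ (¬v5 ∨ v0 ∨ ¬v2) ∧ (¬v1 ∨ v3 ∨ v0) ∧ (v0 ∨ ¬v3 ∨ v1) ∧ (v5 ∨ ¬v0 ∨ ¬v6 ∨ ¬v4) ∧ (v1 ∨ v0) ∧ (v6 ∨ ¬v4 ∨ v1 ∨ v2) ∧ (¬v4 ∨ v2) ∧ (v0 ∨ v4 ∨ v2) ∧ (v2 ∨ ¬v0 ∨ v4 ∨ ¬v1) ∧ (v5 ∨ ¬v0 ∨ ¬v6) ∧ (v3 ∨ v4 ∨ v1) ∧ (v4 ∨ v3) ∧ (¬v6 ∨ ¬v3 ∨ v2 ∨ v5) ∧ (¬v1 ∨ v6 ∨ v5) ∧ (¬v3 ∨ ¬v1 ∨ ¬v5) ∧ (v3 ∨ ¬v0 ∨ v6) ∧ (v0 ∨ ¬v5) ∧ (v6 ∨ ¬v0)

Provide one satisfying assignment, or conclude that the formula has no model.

Try v5 = True.
Unit clause (v6) forces v6 = True.
Unit clause (v0) forces v0 = True.
Try v4 = False.
Unit clause (¬v2) forces v2 = False.
Unit clause (¬v1) forces v1 = False.
Unit clause (v3) forces v3 = True.
This assignment satisfies each clause.

v0=True, v1=False, v2=False, v3=True, v4=False, v5=True, v6=True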